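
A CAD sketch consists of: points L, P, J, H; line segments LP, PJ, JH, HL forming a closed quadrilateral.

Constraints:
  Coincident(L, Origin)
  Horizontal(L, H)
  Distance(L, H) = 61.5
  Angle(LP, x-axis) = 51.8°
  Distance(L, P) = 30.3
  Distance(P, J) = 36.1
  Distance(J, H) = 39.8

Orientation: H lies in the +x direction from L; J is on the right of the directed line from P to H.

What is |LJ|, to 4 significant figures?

26.41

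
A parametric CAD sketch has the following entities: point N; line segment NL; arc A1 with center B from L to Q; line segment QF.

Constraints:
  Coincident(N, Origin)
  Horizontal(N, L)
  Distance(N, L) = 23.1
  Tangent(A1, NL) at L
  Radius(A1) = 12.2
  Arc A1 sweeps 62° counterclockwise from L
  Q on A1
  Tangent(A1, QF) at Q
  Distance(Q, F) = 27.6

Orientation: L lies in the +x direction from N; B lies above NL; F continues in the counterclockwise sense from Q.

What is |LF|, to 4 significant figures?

38.91

On A1, L sits at bearing -90° from B; a 62° counterclockwise sweep puts Q at bearing -28°, so Q = B + 12.2·(cos -28°, sin -28°) = (33.87, 6.472). Since A1 is tangent to QF there, BQ ⟂ QF, so QF runs along (−sin -28°, cos -28°); with |QF| = 27.6, F = (46.83, 30.84). Then |LF| = |F − L| = 38.91.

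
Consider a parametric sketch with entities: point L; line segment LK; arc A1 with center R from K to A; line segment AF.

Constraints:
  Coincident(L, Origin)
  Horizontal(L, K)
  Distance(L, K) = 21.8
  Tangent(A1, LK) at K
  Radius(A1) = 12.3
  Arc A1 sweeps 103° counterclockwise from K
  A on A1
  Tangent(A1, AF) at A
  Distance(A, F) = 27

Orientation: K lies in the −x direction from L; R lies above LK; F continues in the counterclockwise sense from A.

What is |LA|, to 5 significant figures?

17.982

L is at the origin; LK is horizontal with |LK| = 21.8 and K on the −x side, so K = (-21.800, 0.0000). The tangent condition forces RK to be normal to LK, so R = K + (0, 12.3) = (-21.800, 12.300). On A1, K sits at bearing -90° from R; a 103° counterclockwise sweep puts A at bearing 13°, so A = R + 12.3·(cos 13°, sin 13°) = (-9.8152, 15.067). Then |LA| = |A − L| = 17.982.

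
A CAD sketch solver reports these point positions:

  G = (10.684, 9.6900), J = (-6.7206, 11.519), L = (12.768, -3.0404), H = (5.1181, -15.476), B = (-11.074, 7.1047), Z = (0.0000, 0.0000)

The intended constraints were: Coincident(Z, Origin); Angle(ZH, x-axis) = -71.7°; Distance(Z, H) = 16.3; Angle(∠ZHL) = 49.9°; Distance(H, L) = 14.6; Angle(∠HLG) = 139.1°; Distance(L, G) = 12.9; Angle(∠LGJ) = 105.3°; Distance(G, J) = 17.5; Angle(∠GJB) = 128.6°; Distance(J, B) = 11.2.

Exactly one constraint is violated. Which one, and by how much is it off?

Distance(J, B) = 11.2 — off by 5.00.

Z = (0.00, 0.00) ✓; ZH at -71.70° ✓; |ZH| = 16.30 ✓; ∠ZHL = 49.90° ✓; |HL| = 14.60 ✓; ∠HLG = 139.1° ✓; |LG| = 12.90 ✓; ∠LGJ = 105.3° ✓; |GJ| = 17.50 ✓; ∠GJB = 128.6° ✓; |JB| = 6.200 ✗.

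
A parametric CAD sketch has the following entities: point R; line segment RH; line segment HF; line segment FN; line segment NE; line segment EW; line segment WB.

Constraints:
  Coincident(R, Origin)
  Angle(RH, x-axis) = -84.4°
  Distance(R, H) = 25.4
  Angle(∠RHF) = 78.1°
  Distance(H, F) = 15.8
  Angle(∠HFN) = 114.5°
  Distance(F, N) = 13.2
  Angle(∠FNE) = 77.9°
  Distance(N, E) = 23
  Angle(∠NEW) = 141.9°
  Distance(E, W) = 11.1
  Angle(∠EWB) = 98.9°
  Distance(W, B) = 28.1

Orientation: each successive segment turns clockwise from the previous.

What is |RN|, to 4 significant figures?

20.55

∠RHF = 78.1° gives HF at 173.7° from the x-axis; with |HF| = 15.8, F = (-13.23, -23.54). ∠HFN = 114.5° gives FN at 108.2° from the x-axis; with |FN| = 13.2, N = (-17.35, -11.01). Then |RN| = |N − R| = 20.55.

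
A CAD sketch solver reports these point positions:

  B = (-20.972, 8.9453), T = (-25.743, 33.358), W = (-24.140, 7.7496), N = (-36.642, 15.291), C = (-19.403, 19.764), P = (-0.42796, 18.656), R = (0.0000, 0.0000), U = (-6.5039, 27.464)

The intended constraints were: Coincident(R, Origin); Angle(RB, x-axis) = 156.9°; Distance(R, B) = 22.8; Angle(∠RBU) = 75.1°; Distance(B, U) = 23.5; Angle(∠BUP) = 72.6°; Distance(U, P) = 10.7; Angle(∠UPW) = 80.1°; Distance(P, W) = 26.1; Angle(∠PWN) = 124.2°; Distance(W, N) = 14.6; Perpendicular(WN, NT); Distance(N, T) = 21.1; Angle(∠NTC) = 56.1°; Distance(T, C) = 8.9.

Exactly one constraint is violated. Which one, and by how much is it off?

Distance(T, C) = 8.9 — off by 6.10.

R = (0.00, 0.00) ✓; RB at 156.9° ✓; |RB| = 22.80 ✓; ∠RBU = 75.10° ✓; |BU| = 23.50 ✓; ∠BUP = 72.60° ✓; |UP| = 10.70 ✓; ∠UPW = 80.10° ✓; |PW| = 26.10 ✓; ∠PWN = 124.2° ✓; |WN| = 14.60 ✓; ∠(WN, NT) = 90.00° ✓; |NT| = 21.10 ✓; ∠NTC = 56.10° ✓; |TC| = 15.00 ✗.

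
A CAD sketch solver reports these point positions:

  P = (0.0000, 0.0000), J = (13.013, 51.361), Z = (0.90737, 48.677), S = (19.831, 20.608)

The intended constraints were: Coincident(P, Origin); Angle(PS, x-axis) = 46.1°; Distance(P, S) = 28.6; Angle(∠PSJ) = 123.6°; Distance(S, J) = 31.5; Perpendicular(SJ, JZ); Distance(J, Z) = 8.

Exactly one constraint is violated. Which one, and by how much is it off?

Distance(J, Z) = 8 — off by 4.40.

P = (0.00, 0.00) ✓; PS at 46.10° ✓; |PS| = 28.60 ✓; ∠PSJ = 123.6° ✓; |SJ| = 31.50 ✓; ∠(SJ, JZ) = 90.00° ✓; |JZ| = 12.40 ✗.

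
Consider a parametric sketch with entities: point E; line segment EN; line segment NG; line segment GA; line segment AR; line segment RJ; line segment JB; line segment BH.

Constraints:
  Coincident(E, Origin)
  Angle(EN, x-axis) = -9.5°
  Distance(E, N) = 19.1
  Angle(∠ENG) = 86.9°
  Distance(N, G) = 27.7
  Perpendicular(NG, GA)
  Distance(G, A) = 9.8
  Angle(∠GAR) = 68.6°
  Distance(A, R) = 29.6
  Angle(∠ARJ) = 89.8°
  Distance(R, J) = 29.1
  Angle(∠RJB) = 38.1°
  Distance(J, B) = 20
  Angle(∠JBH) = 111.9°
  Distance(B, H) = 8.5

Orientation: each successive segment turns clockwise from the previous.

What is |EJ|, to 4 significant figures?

48.14

∠GAR = 68.6° gives AR at 56.00° from the x-axis; with |AR| = 29.6, R = (19.78, -3.508). ∠ARJ = 89.8° gives RJ at -34.20° from the x-axis; with |RJ| = 29.1, J = (43.85, -19.86). Then |EJ| = |J − E| = 48.14.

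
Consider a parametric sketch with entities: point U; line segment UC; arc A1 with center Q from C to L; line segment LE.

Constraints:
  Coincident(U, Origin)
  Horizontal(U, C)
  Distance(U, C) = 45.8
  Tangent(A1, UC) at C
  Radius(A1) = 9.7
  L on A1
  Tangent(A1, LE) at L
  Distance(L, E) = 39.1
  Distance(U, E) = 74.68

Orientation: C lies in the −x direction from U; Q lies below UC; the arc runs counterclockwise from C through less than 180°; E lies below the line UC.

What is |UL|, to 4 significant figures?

56.28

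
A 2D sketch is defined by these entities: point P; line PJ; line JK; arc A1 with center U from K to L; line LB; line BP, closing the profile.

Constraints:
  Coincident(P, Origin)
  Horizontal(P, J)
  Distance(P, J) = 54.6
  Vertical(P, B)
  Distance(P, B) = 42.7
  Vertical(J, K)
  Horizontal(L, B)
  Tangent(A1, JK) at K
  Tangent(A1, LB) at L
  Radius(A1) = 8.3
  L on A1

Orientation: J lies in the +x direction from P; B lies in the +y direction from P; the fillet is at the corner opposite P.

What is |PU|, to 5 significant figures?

57.681

P is at the origin; P and J share the same y with |PJ| = 54.6 and J on the +x side, so J = (54.600, 0.0000). P and B share the same x with |PB| = 42.7 and B on the +y side, so B = (0.0000, 42.700). The virtual corner opposite P is at (54.600, 42.700). Tangency of A1 to JK means the radius UK is perpendicular to JK and since A1 is tangent to LB there, UL ⟂ LB, with radius 8.3, so the center U sits 8.3 in from both sides at U = (46.300, 34.400). Then |PU| = |U − P| = 57.681.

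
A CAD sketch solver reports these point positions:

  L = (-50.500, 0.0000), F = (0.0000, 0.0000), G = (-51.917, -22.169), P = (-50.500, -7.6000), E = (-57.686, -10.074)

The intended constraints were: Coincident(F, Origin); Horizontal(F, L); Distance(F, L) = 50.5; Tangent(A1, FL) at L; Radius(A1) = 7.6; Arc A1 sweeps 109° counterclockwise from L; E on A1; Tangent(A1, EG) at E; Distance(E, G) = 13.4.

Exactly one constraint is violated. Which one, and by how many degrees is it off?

Tangent(A1, EG) at E — off by 6.50°.

F = (0.00, 0.00) ✓; F.y = 0.00, L.y = 0.00 ✓; |FL| = 50.50 ✓; ∠(PL, LF) = 90.00° ✓; |PL| = 7.600 ✓; bearing(P→E) − bearing(P→L) = 109.0° ✓; |PE| = 7.600 ✓; ∠(PE, EG) = 83.50° ✗; |EG| = 13.40 ✓.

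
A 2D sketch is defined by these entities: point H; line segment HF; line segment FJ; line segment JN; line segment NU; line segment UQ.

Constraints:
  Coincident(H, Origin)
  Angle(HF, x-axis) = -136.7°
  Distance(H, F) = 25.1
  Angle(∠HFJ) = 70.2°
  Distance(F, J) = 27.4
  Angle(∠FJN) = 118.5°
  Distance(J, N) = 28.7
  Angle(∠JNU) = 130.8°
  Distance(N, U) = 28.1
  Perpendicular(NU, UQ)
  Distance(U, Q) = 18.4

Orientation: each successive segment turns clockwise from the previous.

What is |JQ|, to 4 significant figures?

46.97

∠JNU = 130.8° gives NU at 2.800° from the x-axis; with |NU| = 28.1, U = (16.54, 31.90). NU is perpendicular to UQ, so UQ runs at -87.20°; with |UQ| = 18.4, Q = (17.44, 13.52). Then |JQ| = |Q − J| = 46.97.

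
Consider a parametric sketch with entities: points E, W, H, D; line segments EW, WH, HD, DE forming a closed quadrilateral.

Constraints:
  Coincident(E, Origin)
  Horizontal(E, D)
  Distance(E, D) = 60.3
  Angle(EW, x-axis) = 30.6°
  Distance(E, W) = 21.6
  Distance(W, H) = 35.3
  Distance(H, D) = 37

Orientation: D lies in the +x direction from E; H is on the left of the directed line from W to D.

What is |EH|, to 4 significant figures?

56.70

E is at the origin; ED is horizontal with |ED| = 60.3 and D in +x, so D = (60.3, 0). EW runs at 30.6° with |EW| = 21.6, so W = (18.59, 11.00). H is determined by |WH| = 35.3 and |HD| = 37.0 together: it lies at the intersection of circle(W, 35.3) and circle(D, 37.0). With |WD| = 43.13, the foot of the radical line on WD is 20.14 from W and the perpendicular offset is √(35.3² − 20.14²) = 28.99. Taking the left-of-WD solution: H = (45.46, 33.89).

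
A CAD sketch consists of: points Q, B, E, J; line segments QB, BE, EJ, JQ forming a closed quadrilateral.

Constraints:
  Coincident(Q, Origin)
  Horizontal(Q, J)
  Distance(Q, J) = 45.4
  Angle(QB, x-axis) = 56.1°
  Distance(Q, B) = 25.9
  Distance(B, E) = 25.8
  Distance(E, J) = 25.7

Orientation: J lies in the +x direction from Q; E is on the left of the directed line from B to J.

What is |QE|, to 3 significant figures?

47.2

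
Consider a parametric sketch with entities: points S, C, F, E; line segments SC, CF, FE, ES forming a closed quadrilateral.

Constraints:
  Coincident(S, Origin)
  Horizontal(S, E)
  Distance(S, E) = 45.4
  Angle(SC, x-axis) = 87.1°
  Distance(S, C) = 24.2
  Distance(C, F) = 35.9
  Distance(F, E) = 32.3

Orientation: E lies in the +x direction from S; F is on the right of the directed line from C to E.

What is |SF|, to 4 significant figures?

17.13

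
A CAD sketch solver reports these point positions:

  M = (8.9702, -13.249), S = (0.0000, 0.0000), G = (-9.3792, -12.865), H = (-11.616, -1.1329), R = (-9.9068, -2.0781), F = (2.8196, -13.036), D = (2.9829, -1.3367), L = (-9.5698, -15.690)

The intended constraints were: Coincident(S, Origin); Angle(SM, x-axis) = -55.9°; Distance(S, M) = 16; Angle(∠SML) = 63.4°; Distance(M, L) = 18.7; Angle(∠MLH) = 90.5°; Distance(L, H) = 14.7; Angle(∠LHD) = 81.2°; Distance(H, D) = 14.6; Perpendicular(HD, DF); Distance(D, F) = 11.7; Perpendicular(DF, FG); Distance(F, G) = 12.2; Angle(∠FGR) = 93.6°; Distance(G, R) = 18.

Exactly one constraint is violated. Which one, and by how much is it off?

Distance(G, R) = 18 — off by 7.20.

S = (0.00, 0.00) ✓; SM at -55.90° ✓; |SM| = 16.00 ✓; ∠SML = 63.40° ✓; |ML| = 18.70 ✓; ∠MLH = 90.50° ✓; |LH| = 14.70 ✓; ∠LHD = 81.20° ✓; |HD| = 14.60 ✓; ∠(HD, DF) = 90.00° ✓; |DF| = 11.70 ✓; ∠(DF, FG) = 90.00° ✓; |FG| = 12.20 ✓; ∠FGR = 93.60° ✓; |GR| = 10.80 ✗.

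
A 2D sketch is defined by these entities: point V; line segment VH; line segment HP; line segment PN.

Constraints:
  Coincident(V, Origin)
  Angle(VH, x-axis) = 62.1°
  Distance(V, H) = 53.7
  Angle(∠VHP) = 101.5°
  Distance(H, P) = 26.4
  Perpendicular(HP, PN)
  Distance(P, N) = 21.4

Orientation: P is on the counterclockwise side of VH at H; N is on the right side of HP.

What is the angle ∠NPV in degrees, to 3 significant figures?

145°

V is at the origin; VH runs at 62.1° with length 53.7, so H = 53.7·(cos 62.1°, sin 62.1°) = (25.1, 47.5). ∠VHP = 101.5°, so HP runs at 62.1° + (180° − 101.5°) = 141° from the x-axis; with |HP| = 26.4, P = H + 26.4·(cos 141°, sin 141°) = (4.73, 64.2). HP is perpendicular to PN; with |PN| = 21.4 on the right of HP, N = P + 21.4·(0.635, 0.773) = (18.3, 80.8). Then cos ∠NPV = PN·PV / (|PN||PV|), giving 145°.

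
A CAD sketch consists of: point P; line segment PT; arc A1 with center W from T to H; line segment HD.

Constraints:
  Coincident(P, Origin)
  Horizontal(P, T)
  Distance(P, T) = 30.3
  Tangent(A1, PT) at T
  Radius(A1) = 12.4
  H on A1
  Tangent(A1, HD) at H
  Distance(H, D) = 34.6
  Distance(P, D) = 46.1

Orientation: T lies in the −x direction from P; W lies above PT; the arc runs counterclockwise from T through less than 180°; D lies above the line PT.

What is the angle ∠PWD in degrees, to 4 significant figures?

82.90°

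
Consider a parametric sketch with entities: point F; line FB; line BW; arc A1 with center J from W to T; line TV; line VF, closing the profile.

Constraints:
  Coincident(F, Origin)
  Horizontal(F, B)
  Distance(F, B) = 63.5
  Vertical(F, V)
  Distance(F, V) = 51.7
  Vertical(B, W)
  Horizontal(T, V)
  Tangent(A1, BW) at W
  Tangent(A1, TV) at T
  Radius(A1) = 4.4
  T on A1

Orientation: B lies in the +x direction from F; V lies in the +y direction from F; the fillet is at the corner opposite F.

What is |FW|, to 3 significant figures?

79.2

F is at the origin; F and B share the same y with |FB| = 63.5 and B on the +x side, so B = (63.5, 0.00). FV is vertical with |FV| = 51.7 and V on the +y side, so V = (0.00, 51.7). The virtual corner opposite F is at (63.5, 51.7). Tangency of A1 to BW means the radius JW is perpendicular to BW and A1 meets TV tangentially, so JT is at right angles to TV, with radius 4.4, so the center J sits 4.4 in from both sides at J = (59.1, 47.3). That places the tangent points at W = (63.5, 47.3) on BW and T = (59.1, 51.7) on TV. Then |FW| = |W − F| = 79.2.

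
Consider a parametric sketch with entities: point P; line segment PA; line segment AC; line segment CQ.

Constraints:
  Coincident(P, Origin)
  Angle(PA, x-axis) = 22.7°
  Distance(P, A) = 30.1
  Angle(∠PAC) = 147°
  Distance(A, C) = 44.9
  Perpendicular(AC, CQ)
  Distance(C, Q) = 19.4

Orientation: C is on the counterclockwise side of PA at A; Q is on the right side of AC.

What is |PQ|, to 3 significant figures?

78.7

P is at the origin; PA runs at 22.7° with length 30.1, so A = 30.1·(cos 22.7°, sin 22.7°) = (27.8, 11.6). ∠PAC = 147.0°, so AC runs at 22.7° + (180° − 147.0°) = 55.7° from the x-axis; with |AC| = 44.9, C = A + 44.9·(cos 55.7°, sin 55.7°) = (53.1, 48.7). The perpendicularity gives CQ at right angles to AC; with |CQ| = 19.4 on the right of AC, Q = C + 19.4·(0.826, -0.564) = (69.1, 37.8). Then |PQ| = |Q − P| = 78.7.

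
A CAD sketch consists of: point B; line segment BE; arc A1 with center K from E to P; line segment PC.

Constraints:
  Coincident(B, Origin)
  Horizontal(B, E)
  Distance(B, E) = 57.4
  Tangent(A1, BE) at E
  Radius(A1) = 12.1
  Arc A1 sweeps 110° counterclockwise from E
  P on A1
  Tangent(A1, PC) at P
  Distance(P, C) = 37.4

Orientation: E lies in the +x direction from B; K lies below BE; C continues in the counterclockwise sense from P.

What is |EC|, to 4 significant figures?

51.40

On A1, E sits at bearing 90° from K; a 110° counterclockwise sweep puts P at bearing 200°, so P = K + 12.1·(cos 200°, sin 200°) = (46.03, -16.24). Tangency of A1 to PC means the radius KP is perpendicular to PC, so PC runs along (−sin 200°, cos 200°); with |PC| = 37.4, C = (58.82, -51.38). Then |EC| = |C − E| = 51.40.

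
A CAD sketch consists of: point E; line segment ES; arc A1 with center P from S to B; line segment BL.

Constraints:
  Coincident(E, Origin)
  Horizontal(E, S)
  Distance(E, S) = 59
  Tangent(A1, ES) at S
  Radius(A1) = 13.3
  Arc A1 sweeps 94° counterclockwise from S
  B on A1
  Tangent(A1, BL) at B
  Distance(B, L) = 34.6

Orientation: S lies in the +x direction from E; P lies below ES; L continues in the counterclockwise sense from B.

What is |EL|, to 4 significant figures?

68.51

E is at the origin; ES is horizontal with |ES| = 59.0 and S on the +x side, so S = (59.00, 0.000). A1 meets ES tangentially, so PS is at right angles to ES, so P = S + (0, -13.3) = (59.00, -13.30). On A1, S sits at bearing 90° from P; a 94° counterclockwise sweep puts B at bearing 184°, so B = P + 13.3·(cos 184°, sin 184°) = (45.73, -14.23). The tangent condition forces PB to be normal to BL, so BL runs along (−sin 184°, cos 184°); with |BL| = 34.6, L = (48.15, -48.74). Then |EL| = |L − E| = 68.51.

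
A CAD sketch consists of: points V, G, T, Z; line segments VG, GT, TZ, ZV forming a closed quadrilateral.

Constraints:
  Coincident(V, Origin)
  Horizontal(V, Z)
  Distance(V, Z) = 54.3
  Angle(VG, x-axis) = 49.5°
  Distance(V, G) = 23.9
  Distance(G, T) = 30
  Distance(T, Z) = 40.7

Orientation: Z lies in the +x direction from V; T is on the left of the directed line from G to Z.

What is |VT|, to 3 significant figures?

53.7

V is at the origin; V and Z share the same y with |VZ| = 54.3 and Z in +x, so Z = (54.3, 0). VG runs at 49.5° with |VG| = 23.9, so G = (15.5, 18.2). T is determined by |GT| = 30.0 and |TZ| = 40.7 together: it lies at the intersection of circle(G, 30.0) and circle(Z, 40.7). With |GZ| = 42.8, the foot of the radical line on GZ is 12.6 from G and the perpendicular offset is √(30.0² − 12.6²) = 27.2. Taking the left-of-GZ solution: T = (38.5, 37.5).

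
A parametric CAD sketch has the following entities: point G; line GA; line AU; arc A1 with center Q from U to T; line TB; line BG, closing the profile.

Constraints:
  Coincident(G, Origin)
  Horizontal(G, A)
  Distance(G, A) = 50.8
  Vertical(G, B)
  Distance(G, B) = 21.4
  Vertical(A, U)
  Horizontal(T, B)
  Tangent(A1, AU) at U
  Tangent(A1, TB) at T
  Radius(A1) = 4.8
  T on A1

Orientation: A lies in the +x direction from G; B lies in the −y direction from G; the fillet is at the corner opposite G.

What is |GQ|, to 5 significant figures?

48.904

G is at the origin; GA is horizontal with |GA| = 50.8 and A on the +x side, so A = (50.800, 0.0000). GB is vertical with |GB| = 21.4 and B on the −y side, so B = (0.0000, -21.400). The virtual corner opposite G is at (50.800, -21.400). Since A1 is tangent to AU there, QU ⟂ AU and tangency of A1 to TB means the radius QT is perpendicular to TB, with radius 4.8, so the center Q sits 4.8 in from both sides at Q = (46.000, -16.600). Then |GQ| = |Q − G| = 48.904.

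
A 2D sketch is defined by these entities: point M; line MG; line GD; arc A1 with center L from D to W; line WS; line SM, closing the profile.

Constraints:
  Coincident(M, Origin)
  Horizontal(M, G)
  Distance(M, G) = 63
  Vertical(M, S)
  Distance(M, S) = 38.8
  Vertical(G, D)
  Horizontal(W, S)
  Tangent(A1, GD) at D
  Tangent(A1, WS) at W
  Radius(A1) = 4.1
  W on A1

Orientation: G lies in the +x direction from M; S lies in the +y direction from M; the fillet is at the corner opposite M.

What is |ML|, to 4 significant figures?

68.36

M is at the origin; MG is horizontal with |MG| = 63.0 and G on the +x side, so G = (63.00, 0.000). M and S share the same x with |MS| = 38.8 and S on the +y side, so S = (0.000, 38.80). The virtual corner opposite M is at (63.00, 38.80). The tangent condition forces LD to be normal to GD and tangency of A1 to WS means the radius LW is perpendicular to WS, with radius 4.1, so the center L sits 4.1 in from both sides at L = (58.90, 34.70). Then |ML| = |L − M| = 68.36.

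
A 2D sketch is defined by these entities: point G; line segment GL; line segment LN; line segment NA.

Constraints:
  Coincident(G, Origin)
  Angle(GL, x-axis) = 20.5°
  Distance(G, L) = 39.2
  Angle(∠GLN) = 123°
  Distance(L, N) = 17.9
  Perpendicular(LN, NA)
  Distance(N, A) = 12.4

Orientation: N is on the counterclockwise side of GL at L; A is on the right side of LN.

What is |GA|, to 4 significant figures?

59.92

G is at the origin; GL runs at 20.5° with length 39.2, so L = 39.2·(cos 20.5°, sin 20.5°) = (36.72, 13.73). ∠GLN = 123.0°, so LN runs at 20.5° + (180° − 123.0°) = 77.50° from the x-axis; with |LN| = 17.9, N = L + 17.9·(cos 77.50°, sin 77.50°) = (40.59, 31.20). LN is perpendicular to NA; with |NA| = 12.4 on the right of LN, A = N + 12.4·(0.9763, -0.2164) = (52.70, 28.52). Then |GA| = |A − G| = 59.92.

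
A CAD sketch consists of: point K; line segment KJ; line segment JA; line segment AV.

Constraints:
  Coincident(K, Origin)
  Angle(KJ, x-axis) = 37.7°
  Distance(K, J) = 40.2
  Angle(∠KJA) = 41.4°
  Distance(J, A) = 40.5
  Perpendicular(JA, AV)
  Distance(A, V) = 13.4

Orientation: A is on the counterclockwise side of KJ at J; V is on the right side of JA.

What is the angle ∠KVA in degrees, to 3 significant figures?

14.5°

K is at the origin; KJ runs at 37.7° with length 40.2, so J = 40.2·(cos 37.7°, sin 37.7°) = (31.8, 24.6). ∠KJA = 41.4°, so JA runs at 37.7° + (180° − 41.4°) = 176° from the x-axis; with |JA| = 40.5, A = J + 40.5·(cos 176°, sin 176°) = (-8.61, 27.2). The perpendicularity gives AV at right angles to JA; with |AV| = 13.4 on the right of JA, V = A + 13.4·(0.0645, 0.998) = (-7.74, 40.6). Then cos ∠KVA = VK·VA / (|VK||VA|), giving 14.5°.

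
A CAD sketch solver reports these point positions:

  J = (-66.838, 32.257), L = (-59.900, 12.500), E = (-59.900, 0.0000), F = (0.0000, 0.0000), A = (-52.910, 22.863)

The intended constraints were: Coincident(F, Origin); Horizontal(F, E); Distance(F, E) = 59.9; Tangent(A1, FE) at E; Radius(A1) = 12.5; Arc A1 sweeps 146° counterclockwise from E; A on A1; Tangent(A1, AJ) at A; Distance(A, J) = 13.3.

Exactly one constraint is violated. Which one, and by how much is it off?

Distance(A, J) = 13.3 — off by 3.50.

F = (0.00, 0.00) ✓; F.y = 0.00, E.y = 0.00 ✓; |FE| = 59.90 ✓; ∠(LE, EF) = 90.00° ✓; |LE| = 12.50 ✓; bearing(L→A) − bearing(L→E) = 146.0° ✓; |LA| = 12.50 ✓; ∠(LA, AJ) = 90.00° ✓; |AJ| = 16.80 ✗.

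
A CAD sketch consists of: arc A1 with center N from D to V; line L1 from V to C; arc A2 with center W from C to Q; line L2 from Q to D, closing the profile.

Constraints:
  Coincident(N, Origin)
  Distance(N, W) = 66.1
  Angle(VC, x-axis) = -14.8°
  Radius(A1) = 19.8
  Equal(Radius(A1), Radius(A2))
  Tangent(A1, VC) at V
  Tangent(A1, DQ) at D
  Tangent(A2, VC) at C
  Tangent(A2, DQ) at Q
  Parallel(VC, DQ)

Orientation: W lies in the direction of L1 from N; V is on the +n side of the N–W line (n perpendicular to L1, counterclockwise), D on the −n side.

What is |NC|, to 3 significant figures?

69.0

Tangency of A1 to both parallel lines with radius 19.8 puts V and D at N ± 19.8·n: V = (5.06, 19.1), D = (-5.06, -19.1). Equal radii place C and Q the same way about W: C = W + 19.8·n = (69.0, 2.26), Q = W − 19.8·n = (58.8, -36.0). Then |NC| = |C − N| = 69.0.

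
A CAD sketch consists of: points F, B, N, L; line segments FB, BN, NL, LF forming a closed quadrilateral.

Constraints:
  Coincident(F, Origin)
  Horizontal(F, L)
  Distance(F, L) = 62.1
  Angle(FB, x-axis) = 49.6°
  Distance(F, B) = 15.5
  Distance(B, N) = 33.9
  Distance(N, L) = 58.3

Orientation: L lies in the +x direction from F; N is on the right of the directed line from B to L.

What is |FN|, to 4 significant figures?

23.49

Checks: |BN| = 33.90 ✓; |NL| = 58.30 ✓.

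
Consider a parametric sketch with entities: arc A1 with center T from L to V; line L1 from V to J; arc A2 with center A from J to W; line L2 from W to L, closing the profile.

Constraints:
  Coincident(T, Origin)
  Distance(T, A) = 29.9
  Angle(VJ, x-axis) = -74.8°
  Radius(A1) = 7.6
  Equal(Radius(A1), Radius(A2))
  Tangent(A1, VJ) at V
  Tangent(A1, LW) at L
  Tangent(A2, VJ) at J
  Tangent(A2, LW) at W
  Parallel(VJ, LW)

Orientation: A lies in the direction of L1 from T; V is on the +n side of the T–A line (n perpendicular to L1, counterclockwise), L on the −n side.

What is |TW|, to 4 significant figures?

30.85

Tangency of A1 to both parallel lines with radius 7.6 puts V and L at T ± 7.6·n: V = (7.334, 1.993), L = (-7.334, -1.993). Equal radii place J and W the same way about A: J = A + 7.6·n = (15.17, -26.86), W = A − 7.6·n = (0.5053, -30.85). Then |TW| = |W − T| = 30.85.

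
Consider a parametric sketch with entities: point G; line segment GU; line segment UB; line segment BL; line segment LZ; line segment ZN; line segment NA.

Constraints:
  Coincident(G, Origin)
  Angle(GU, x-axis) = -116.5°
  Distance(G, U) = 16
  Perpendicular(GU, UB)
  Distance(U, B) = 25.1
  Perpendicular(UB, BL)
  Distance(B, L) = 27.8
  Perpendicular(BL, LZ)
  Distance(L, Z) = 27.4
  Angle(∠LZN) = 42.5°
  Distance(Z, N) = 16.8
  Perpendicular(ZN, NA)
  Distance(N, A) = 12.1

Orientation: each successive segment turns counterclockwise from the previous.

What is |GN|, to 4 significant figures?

10.10

G is at the origin; GU runs at -116.5° with length 16.0, so U = (-7.139, -14.32). The perpendicularity gives UB at right angles to GU, so UB runs at -26.50°; with |UB| = 25.1, B = (15.32, -25.52). UB ⟂ BL, so BL runs at 63.50°; with |BL| = 27.8, L = (27.73, -0.6393). BL is perpendicular to LZ, so LZ runs at 153.5°; with |LZ| = 27.4, Z = (3.207, 11.59). ∠LZN = 42.5° gives ZN at -69.00° from the x-axis; with |ZN| = 16.8, N = (9.227, -4.098). Then |GN| = |N − G| = 10.10.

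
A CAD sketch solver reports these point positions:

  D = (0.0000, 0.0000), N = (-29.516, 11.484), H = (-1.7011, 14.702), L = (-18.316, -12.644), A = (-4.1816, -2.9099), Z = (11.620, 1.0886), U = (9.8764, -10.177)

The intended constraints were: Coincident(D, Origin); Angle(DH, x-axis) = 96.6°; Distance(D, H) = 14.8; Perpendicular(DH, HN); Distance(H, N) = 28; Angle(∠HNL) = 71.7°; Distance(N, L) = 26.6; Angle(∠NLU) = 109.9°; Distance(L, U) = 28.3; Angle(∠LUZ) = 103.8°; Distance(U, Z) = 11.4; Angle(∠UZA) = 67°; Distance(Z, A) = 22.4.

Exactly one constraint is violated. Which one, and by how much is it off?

Distance(Z, A) = 22.4 — off by 6.10.

D = (0.00, 0.00) ✓; DH at 96.60° ✓; |DH| = 14.80 ✓; ∠(DH, HN) = 90.00° ✓; |HN| = 28.00 ✓; ∠HNL = 71.70° ✓; |NL| = 26.60 ✓; ∠NLU = 109.9° ✓; |LU| = 28.30 ✓; ∠LUZ = 103.8° ✓; |UZ| = 11.40 ✓; ∠UZA = 67.00° ✓; |ZA| = 16.30 ✗.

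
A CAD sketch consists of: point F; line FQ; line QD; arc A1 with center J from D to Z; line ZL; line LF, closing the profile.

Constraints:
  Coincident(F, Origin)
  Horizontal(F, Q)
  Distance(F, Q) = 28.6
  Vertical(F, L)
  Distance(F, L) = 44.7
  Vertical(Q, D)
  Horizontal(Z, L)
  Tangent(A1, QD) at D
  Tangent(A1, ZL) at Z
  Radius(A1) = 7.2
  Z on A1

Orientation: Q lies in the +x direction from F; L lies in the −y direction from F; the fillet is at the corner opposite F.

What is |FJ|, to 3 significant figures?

43.2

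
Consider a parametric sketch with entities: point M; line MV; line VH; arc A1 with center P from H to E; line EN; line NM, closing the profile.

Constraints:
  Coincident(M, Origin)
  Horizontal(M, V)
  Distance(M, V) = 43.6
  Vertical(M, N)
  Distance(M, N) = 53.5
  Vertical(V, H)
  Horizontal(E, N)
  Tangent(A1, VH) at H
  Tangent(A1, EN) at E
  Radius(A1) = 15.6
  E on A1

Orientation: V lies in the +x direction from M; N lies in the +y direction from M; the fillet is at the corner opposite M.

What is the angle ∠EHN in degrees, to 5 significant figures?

25.313°

The virtual corner opposite M is at (43.600, 53.500). Tangency of A1 to VH means the radius PH is perpendicular to VH and the tangent condition forces PE to be normal to EN, with radius 15.6, so the center P sits 15.6 in from both sides at P = (28.000, 37.900). That places the tangent points at H = (43.600, 37.900) on VH and E = (28.000, 53.500) on EN. Then cos ∠EHN = HE·HN / (|HE||HN|), giving 25.313°.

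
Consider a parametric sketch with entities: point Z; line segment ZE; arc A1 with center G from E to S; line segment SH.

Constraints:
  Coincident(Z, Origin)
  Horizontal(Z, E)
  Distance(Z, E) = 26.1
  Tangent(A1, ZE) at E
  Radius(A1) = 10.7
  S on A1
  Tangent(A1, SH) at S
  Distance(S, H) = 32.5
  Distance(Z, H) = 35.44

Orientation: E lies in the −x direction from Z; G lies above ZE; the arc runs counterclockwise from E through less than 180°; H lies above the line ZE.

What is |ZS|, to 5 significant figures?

17.538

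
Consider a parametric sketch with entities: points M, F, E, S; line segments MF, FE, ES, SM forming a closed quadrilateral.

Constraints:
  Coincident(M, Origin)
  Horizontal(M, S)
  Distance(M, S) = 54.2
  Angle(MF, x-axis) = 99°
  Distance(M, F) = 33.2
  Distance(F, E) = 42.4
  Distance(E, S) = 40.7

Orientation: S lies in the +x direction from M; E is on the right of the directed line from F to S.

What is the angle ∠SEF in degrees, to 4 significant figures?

109.4°

M is at the origin; M and S share the same y with |MS| = 54.2 and S in +x, so S = (54.2, 0). MF runs at 99.0° with |MF| = 33.2, so F = (-5.194, 32.79). E is determined by |FE| = 42.4 and |ES| = 40.7 together: it lies at the intersection of circle(F, 42.4) and circle(S, 40.7). With |FS| = 67.84, the foot of the radical line on FS is 34.96 from F and the perpendicular offset is √(42.4² − 34.96²) = 23.99. Taking the right-of-FS solution: E = (13.82, -5.106).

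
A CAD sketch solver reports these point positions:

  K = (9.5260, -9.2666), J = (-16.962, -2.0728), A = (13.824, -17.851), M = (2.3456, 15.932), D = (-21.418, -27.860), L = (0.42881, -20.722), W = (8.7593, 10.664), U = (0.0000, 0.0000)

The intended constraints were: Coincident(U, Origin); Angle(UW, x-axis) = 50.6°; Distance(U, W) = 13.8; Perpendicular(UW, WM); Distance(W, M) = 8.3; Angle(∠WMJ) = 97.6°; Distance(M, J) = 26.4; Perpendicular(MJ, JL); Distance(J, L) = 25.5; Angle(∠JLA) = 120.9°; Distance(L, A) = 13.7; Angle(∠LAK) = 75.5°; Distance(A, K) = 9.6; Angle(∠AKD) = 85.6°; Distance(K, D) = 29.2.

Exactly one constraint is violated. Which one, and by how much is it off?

Distance(K, D) = 29.2 — off by 6.90.

U = (0.00, 0.00) ✓; UW at 50.60° ✓; |UW| = 13.80 ✓; ∠(UW, WM) = 90.00° ✓; |WM| = 8.300 ✓; ∠WMJ = 97.60° ✓; |MJ| = 26.40 ✓; ∠(MJ, JL) = 90.00° ✓; |JL| = 25.50 ✓; ∠JLA = 120.9° ✓; |LA| = 13.70 ✓; ∠LAK = 75.50° ✓; |AK| = 9.600 ✓; ∠AKD = 85.60° ✓; |KD| = 36.10 ✗.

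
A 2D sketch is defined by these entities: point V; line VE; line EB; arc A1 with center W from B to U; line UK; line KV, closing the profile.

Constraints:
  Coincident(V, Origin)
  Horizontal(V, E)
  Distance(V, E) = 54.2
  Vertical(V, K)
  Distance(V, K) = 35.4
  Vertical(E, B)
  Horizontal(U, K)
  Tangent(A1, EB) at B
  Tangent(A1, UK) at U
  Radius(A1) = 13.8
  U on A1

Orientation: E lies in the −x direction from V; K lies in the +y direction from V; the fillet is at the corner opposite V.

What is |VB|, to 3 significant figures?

58.3

The virtual corner opposite V is at (-54.2, 35.4). Tangency of A1 to EB means the radius WB is perpendicular to EB and the tangent condition forces WU to be normal to UK, with radius 13.8, so the center W sits 13.8 in from both sides at W = (-40.4, 21.6). That places the tangent points at B = (-54.2, 21.6) on EB and U = (-40.4, 35.4) on UK. Then |VB| = |B − V| = 58.3.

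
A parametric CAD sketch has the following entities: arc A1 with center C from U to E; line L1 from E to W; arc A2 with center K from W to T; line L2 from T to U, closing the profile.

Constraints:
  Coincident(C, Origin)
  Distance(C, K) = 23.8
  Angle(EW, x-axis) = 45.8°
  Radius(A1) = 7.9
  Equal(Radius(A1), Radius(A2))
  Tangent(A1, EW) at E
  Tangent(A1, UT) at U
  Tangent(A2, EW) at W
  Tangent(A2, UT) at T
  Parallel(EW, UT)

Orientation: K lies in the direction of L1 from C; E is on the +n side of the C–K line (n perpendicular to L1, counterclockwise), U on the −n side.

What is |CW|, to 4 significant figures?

25.08

The slot axis is L1's direction at 45.8°, so u = (cos 45.8°, sin 45.8°) = (0.6972, 0.7169) and n = (−sin 45.8°, cos 45.8°) = (-0.7169, 0.6972). C is at the origin and K lies 23.8 along u from C, so K = 23.8·u = (16.59, 17.06). Tangency of A1 to both parallel lines with radius 7.9 puts E and U at C ± 7.9·n: E = (-5.664, 5.508), U = (5.664, -5.508). Equal radii place W and T the same way about K: W = K + 7.9·n = (10.93, 22.57), T = K − 7.9·n = (22.26, 11.55). Then |CW| = |W − C| = 25.08.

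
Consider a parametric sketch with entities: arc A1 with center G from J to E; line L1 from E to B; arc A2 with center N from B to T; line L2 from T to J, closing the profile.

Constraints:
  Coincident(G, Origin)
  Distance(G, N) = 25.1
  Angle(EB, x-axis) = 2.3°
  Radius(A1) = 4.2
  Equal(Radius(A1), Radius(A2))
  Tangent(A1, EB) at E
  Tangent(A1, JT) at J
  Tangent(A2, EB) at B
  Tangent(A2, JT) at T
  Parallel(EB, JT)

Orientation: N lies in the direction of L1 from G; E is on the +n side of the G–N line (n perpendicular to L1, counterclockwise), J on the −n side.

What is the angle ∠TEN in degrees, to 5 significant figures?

9.0041°

The slot axis is L1's direction at 2.3°, so u = (cos 2.3°, sin 2.3°) = (0.99919, 0.040132) and n = (−sin 2.3°, cos 2.3°) = (-0.040132, 0.99919). G is at the origin and N lies 25.1 along u from G, so N = 25.1·u = (25.080, 1.0073). Tangency of A1 to both parallel lines with radius 4.2 puts E and J at G ± 4.2·n: E = (-0.16855, 4.1966), J = (0.16855, -4.1966). Equal radii place B and T the same way about N: B = N + 4.2·n = (24.911, 5.2039), T = N − 4.2·n = (25.248, -3.1893). Then cos ∠TEN = ET·EN / (|ET||EN|), giving 9.0041°.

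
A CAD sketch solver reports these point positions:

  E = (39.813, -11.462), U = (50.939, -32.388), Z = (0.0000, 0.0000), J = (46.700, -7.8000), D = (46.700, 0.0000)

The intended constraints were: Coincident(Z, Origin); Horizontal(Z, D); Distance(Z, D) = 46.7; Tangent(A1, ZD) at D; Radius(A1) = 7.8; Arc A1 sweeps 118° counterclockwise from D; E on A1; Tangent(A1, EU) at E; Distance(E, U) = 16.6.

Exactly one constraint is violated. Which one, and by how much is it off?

Distance(E, U) = 16.6 — off by 7.10.

Z = (0.00, 0.00) ✓; Z.y = 0.00, D.y = 0.00 ✓; |ZD| = 46.70 ✓; ∠(JD, DZ) = 90.00° ✓; |JD| = 7.800 ✓; bearing(J→E) − bearing(J→D) = 118.0° ✓; |JE| = 7.800 ✓; ∠(JE, EU) = 90.00° ✓; |EU| = 23.70 ✗.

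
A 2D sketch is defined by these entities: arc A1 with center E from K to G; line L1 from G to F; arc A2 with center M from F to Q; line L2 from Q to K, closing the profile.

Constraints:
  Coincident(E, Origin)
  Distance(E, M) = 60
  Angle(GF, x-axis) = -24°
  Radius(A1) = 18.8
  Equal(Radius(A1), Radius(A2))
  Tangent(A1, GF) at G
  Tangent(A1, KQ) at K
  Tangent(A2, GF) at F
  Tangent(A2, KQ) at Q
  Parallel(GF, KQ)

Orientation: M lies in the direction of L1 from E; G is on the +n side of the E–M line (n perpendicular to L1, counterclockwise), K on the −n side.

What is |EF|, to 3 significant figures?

62.9

The slot axis is L1's direction at -24.0°, so u = (cos -24.0°, sin -24.0°) = (0.914, -0.407) and n = (−sin -24.0°, cos -24.0°) = (0.407, 0.914). E is at the origin and M lies 60.0 along u from E, so M = 60.0·u = (54.8, -24.4). Tangency of A1 to both parallel lines with radius 18.8 puts G and K at E ± 18.8·n: G = (7.65, 17.2), K = (-7.65, -17.2). Equal radii place F and Q the same way about M: F = M + 18.8·n = (62.5, -7.23), Q = M − 18.8·n = (47.2, -41.6). Then |EF| = |F − E| = 62.9.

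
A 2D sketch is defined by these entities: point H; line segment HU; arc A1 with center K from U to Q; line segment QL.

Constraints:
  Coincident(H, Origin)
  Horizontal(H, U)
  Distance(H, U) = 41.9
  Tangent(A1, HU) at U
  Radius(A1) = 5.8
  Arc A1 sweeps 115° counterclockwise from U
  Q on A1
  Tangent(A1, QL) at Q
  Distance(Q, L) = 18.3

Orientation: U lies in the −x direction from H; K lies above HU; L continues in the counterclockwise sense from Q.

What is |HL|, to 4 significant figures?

50.85

On A1, U sits at bearing -90° from K; a 115° counterclockwise sweep puts Q at bearing 25°, so Q = K + 5.8·(cos 25°, sin 25°) = (-36.64, 8.251). A1 meets QL tangentially, so KQ is at right angles to QL, so QL runs along (−sin 25°, cos 25°); with |QL| = 18.3, L = (-44.38, 24.84). Then |HL| = |L − H| = 50.85.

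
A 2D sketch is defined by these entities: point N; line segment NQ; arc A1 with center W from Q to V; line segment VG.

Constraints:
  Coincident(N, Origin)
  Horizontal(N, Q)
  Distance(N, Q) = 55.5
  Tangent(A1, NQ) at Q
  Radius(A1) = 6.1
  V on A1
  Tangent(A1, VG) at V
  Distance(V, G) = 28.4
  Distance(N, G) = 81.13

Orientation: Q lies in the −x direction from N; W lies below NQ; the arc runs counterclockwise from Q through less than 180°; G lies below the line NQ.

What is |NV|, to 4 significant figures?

60.52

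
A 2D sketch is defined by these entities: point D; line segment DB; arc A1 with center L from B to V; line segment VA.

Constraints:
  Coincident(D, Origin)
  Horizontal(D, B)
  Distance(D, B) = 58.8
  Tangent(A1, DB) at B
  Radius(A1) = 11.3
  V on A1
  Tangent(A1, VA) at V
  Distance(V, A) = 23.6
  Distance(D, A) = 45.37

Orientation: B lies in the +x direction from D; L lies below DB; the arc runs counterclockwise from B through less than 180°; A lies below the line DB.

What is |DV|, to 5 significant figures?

49.353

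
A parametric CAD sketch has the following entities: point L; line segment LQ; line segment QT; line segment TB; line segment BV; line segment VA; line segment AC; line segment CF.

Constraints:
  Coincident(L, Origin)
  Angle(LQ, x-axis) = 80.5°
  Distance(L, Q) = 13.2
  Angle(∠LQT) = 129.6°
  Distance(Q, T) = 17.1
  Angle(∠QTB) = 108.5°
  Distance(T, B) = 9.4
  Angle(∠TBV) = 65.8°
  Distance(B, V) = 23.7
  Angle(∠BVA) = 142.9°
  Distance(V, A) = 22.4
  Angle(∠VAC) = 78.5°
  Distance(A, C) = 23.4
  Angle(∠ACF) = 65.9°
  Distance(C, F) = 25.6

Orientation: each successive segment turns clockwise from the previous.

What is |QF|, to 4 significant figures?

5.040

L is at the origin; LQ runs at 80.5° with length 13.2, so Q = (2.179, 13.02). ∠LQT = 129.6° gives QT at 30.10° from the x-axis; with |QT| = 17.1, T = (16.97, 21.59). ∠QTB = 108.5° gives TB at -41.40° from the x-axis; with |TB| = 9.4, B = (24.02, 15.38). ∠TBV = 65.8° gives BV at -155.6° from the x-axis; with |BV| = 23.7, V = (2.441, 5.588). ∠BVA = 142.9° gives VA at 167.3° from the x-axis; with |VA| = 22.4, A = (-19.41, 10.51). ∠VAC = 78.5° gives AC at 65.80° from the x-axis; with |AC| = 23.4, C = (-9.819, 31.86). ∠ACF = 65.9° gives CF at -48.30° from the x-axis; with |CF| = 25.6, F = (7.211, 12.74). Then |QF| = |F − Q| = 5.040.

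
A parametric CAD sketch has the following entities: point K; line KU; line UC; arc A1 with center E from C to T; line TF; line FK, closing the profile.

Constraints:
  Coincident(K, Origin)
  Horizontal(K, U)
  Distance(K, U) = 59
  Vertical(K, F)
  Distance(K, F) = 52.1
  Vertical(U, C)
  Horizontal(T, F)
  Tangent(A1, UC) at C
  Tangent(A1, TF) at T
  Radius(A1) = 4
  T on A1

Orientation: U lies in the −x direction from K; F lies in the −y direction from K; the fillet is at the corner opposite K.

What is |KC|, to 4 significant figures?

76.12

The virtual corner opposite K is at (-59.00, -52.10). The tangent condition forces EC to be normal to UC and tangency of A1 to TF means the radius ET is perpendicular to TF, with radius 4.0, so the center E sits 4.0 in from both sides at E = (-55.00, -48.10). That places the tangent points at C = (-59.00, -48.10) on UC and T = (-55.00, -52.10) on TF. Then |KC| = |C − K| = 76.12.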